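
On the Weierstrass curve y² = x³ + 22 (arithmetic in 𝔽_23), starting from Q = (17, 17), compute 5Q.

(17, 17)

Repeated addition: build up to 5Q.
2Q: tangent at (17, 17): λ = (3·17² + 0)/(2·17) ≡ 16/11. 11⁻¹ ≡ 21 (mod 23), so λ ≡ 16·21 ≡ 14.
  x = λ² - 17 - 17 = 196 - 34 ≡ 1; y = λ·(17 - 1) - 17 ≡ 0. → (1, 0)
3Q: (1, 0) + (17, 17). λ = (17 - 0)/(17 - 1) ≡ 17/16 mod 23. 16⁻¹ ≡ 13 (mod 23) since 16·13 = 208 ≡ 1, so λ ≡ 14.
  x = λ² - 1 - 17 = 196 - 18 ≡ 17; y = λ·(1 - 17) - 0 ≡ 6. → (17, 6)
4Q: (17, 6) + (17, 17): same x and y₁ ≡ -y₂, so the sum is 𝒪.
5Q: 𝒪 + (17, 17) = (17, 17) (identity).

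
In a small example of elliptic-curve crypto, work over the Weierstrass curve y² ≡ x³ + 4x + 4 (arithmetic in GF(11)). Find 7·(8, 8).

(1, 3)

Write Q = (8, 8).
Repeated addition: build up to 7Q.
2Q: tangent at (8, 8): λ = (3·8² + 4)/(2·8) ≡ 9/5. 5⁻¹ ≡ 9 (mod 11) since 5·9 = 45 ≡ 1, so λ ≡ 9·9 ≡ 4.
  x = λ² - 8 - 8 = 16 - 16 ≡ 0; y = λ·(8 - 0) - 8 ≡ 2. → (0, 2)
3Q: (0, 2) + (8, 8). λ = (8 - 2)/(8 - 0) ≡ 6/8 mod 11. 8⁻¹ ≡ 7 (mod 11) since 8·7 = 56 ≡ 1, so λ ≡ 9.
  x = λ² - 0 - 8 = 81 - 8 ≡ 7; y = λ·(0 - 7) - 2 ≡ 1. → (7, 1)
4Q: (7, 1) + (8, 8). λ = (8 - 1)/(8 - 7) ≡ 7/1 mod 11. 1⁻¹ ≡ 1 (mod 11), so λ ≡ 7.
  x = λ² - 7 - 8 = 49 - 15 ≡ 1; y = λ·(7 - 1) - 1 ≡ 8. → (1, 8)
5Q: (1, 8) + (8, 8). λ = (8 - 8)/(8 - 1) ≡ 0/7 mod 11. 7⁻¹ ≡ 8 (mod 11) since 7·8 = 56 ≡ 1, so λ ≡ 0.
  x = λ² - 1 - 8 = 0 - 9 ≡ 2; y = λ·(1 - 2) - 8 ≡ 3. → (2, 3)
6Q: (2, 3) + (8, 8). λ = (8 - 3)/(8 - 2) ≡ 5/6 mod 11. 6⁻¹ ≡ 2 (mod 11) since 6·2 = 12 ≡ 1, so λ ≡ 10.
  x = λ² - 2 - 8 = 100 - 10 ≡ 2; y = λ·(2 - 2) - 3 ≡ 8. → (2, 8)
7Q: (2, 8) + (8, 8). λ = (8 - 8)/(8 - 2) ≡ 0/6 mod 11. 6⁻¹ ≡ 2 (mod 11), so λ ≡ 0.
  x = λ² - 2 - 8 = 0 - 10 ≡ 1; y = λ·(2 - 1) - 8 ≡ 3. → (1, 3)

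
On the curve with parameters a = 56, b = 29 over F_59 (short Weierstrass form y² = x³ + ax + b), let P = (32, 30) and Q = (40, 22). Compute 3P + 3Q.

(20, 2)

First 3P:
Repeated addition: build up to 3P.
2P: tangent at (32, 30): λ = (3·32² + 56)/(2·30) ≡ 1/1. 1⁻¹ ≡ 1 (mod 59), so λ ≡ 1·1 ≡ 1.
  x = λ² - 32 - 32 = 1 - 64 ≡ 55; y = λ·(32 - 55) - 30 ≡ 6. → (55, 6)
3P: (55, 6) + (32, 30). λ = (30 - 6)/(32 - 55) ≡ 24/36 mod 59. 36⁻¹ ≡ 41 (mod 59) since 36·41 = 1476 ≡ 1, so λ ≡ 40.
  x = λ² - 55 - 32 = 1600 - 87 ≡ 38; y = λ·(55 - 38) - 6 ≡ 25. → (38, 25)
3P = (38, 25).
Next 3Q:
Repeated addition: build up to 3Q.
2Q: tangent at (40, 22): λ = (3·40² + 56)/(2·22) ≡ 18/44. 44⁻¹ ≡ 55 (mod 59) since 44·55 = 2420 ≡ 1, so λ ≡ 18·55 ≡ 46.
  x = λ² - 40 - 40 = 2116 - 80 ≡ 30; y = λ·(40 - 30) - 22 ≡ 25. → (30, 25)
3Q: (30, 25) + (40, 22). λ = (22 - 25)/(40 - 30) ≡ 56/10 mod 59. 10⁻¹ ≡ 6 (mod 59) since 10·6 = 60 ≡ 1, so λ ≡ 41.
  x = λ² - 30 - 40 = 1681 - 70 ≡ 18; y = λ·(30 - 18) - 25 ≡ 54. → (18, 54)
3Q = (18, 54).
Finally 3P + 3Q:
(38, 25) + (18, 54). λ = (54 - 25)/(18 - 38) ≡ 29/39 mod 59. 39⁻¹ ≡ 56 (mod 59), so λ ≡ 31.
  x = λ² - 38 - 18 = 961 - 56 ≡ 20; y = λ·(38 - 20) - 25 ≡ 2. → (20, 2)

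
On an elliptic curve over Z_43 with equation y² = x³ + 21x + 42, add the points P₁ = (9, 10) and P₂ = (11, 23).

(33, 6)

(9, 10) + (11, 23). λ = (23 - 10)/(11 - 9) ≡ 13/2 mod 43. 2⁻¹ ≡ 22 (mod 43), so λ ≡ 28.
  x = λ² - 9 - 11 = 784 - 20 ≡ 33; y = λ·(9 - 33) - 10 ≡ 6. → (33, 6)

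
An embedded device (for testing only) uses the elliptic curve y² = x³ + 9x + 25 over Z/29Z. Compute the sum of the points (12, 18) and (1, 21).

(12, 11)

(12, 18) + (1, 21). λ = (21 - 18)/(1 - 12) ≡ 3/18 mod 29. 18⁻¹ ≡ 21 (mod 29) since 18·21 = 378 ≡ 1, so λ ≡ 5.
  x = λ² - 12 - 1 = 25 - 13 ≡ 12; y = λ·(12 - 12) - 18 ≡ 11. → (12, 11)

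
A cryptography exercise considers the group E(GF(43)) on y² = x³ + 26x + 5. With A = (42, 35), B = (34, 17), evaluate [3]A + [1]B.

(28, 29)

First 3A:
Repeated addition: build up to 3A.
2A: tangent at (42, 35): λ = (3·42² + 26)/(2·35) ≡ 29/27. 27⁻¹ ≡ 8 (mod 43), so λ ≡ 29·8 ≡ 17.
  x = λ² - 42 - 42 = 289 - 84 ≡ 33; y = λ·(42 - 33) - 35 ≡ 32. → (33, 32)
3A: (33, 32) + (42, 35). λ = (35 - 32)/(42 - 33) ≡ 3/9 mod 43. 9⁻¹ ≡ 24 (mod 43), so λ ≡ 29.
  x = λ² - 33 - 42 = 841 - 75 ≡ 35; y = λ·(33 - 35) - 32 ≡ 39. → (35, 39)
3A = (35, 39).
Finally 3A + B:
(35, 39) + (34, 17). λ = (17 - 39)/(34 - 35) ≡ 21/42 mod 43. 42⁻¹ ≡ 42 (mod 43), so λ ≡ 22.
  x = λ² - 35 - 34 = 484 - 69 ≡ 28; y = λ·(35 - 28) - 39 ≡ 29. → (28, 29)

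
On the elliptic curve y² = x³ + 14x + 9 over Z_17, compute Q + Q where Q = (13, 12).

(7, 12)

tangent at (13, 12): λ = (3·13² + 14)/(2·12) ≡ 11/7. 7⁻¹ ≡ 5 (mod 17), so λ ≡ 11·5 ≡ 4.
  x = λ² - 13 - 13 = 16 - 26 ≡ 7; y = λ·(13 - 7) - 12 ≡ 12. → (7, 12)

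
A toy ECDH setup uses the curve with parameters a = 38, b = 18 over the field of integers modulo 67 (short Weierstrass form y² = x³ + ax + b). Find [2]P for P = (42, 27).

tangent at (42, 27): λ = (3·42² + 38)/(2·27) ≡ 37/54. 54⁻¹ ≡ 36 (mod 67), so λ ≡ 37·36 ≡ 59.
  x = λ² - 42 - 42 = 3481 - 84 ≡ 47; y = λ·(42 - 47) - 27 ≡ 13. → (47, 13)

(47, 13)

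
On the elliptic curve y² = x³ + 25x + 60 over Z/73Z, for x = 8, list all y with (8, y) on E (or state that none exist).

none

x³ + 25x + 60 = 772 ≡ 42 (mod 73).
42 is a non-residue mod 73; no y exists.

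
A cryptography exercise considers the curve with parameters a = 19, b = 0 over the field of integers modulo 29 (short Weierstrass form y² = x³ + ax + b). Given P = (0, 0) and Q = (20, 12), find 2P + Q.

(20, 12)

First 2P:
Repeated addition: build up to 2P.
2P: (0, 0) + (0, 0): same x and y₁ ≡ -y₂, so the sum is the point at infinity.
2P = the point at infinity.
Finally 2P + Q:
the point at infinity + (20, 12) = (20, 12) (identity).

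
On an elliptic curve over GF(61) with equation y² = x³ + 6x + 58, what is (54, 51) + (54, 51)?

(1, 59)

tangent at (54, 51): λ = (3·54² + 6)/(2·51) ≡ 31/41. 41⁻¹ ≡ 3 (mod 61), so λ ≡ 31·3 ≡ 32.
  x = λ² - 54 - 54 = 1024 - 108 ≡ 1; y = λ·(54 - 1) - 51 ≡ 59. → (1, 59)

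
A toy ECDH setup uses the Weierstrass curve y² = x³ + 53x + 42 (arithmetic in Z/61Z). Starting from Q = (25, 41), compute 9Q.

Double-and-add on 9 = (1001)₂. Start with Q = (25, 41) for the leading 1-bit.
double: tangent at (25, 41): λ = (3·25² + 53)/(2·41) ≡ 37/21. 21⁻¹ ≡ 32 (mod 61), so λ ≡ 37·32 ≡ 25.
  x = λ² - 25 - 25 = 625 - 50 ≡ 26; y = λ·(25 - 26) - 41 ≡ 56. → (26, 56)
double: tangent at (26, 56): λ = (3·26² + 53)/(2·56) ≡ 7/51. 51⁻¹ ≡ 6 (mod 61) since 51·6 = 306 ≡ 1, so λ ≡ 7·6 ≡ 42.
  x = λ² - 26 - 26 = 1764 - 52 ≡ 4; y = λ·(26 - 4) - 56 ≡ 14. → (4, 14)
double: tangent at (4, 14): λ = (3·4² + 53)/(2·14) ≡ 40/28. 28⁻¹ ≡ 24 (mod 61), so λ ≡ 40·24 ≡ 45.
  x = λ² - 4 - 4 = 2025 - 8 ≡ 4; y = λ·(4 - 4) - 14 ≡ 47. → (4, 47)
add Q: (4, 47) + (25, 41). λ = (41 - 47)/(25 - 4) ≡ 55/21 mod 61. 21⁻¹ ≡ 32 (mod 61), so λ ≡ 52.
  x = λ² - 4 - 25 = 2704 - 29 ≡ 52; y = λ·(4 - 52) - 47 ≡ 19. → (52, 19)

(52, 19)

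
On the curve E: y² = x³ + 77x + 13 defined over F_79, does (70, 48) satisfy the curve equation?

yes

y² = 48² ≡ 13; x³ + 77x + 13 = 348403 ≡ 13 (mod 79). 13 = 13.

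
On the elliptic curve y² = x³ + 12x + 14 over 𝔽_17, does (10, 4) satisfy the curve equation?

y² = 4² ≡ 16; x³ + 12x + 14 = 1134 ≡ 12 (mod 17). 16 ≠ 12.

no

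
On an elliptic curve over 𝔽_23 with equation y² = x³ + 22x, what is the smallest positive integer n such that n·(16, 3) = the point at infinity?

2P: tangent at (16, 3): λ = (3·16² + 22)/(2·3) ≡ 8/6. 6⁻¹ ≡ 4 (mod 23), so λ ≡ 8·4 ≡ 9.
  x = λ² - 16 - 16 = 81 - 32 ≡ 3; y = λ·(16 - 3) - 3 ≡ 22. → (3, 22)
3P: (3, 22) + (16, 3). λ = (3 - 22)/(16 - 3) ≡ 4/13 mod 23. 13⁻¹ ≡ 16 (mod 23) since 13·16 = 208 ≡ 1, so λ ≡ 18.
  x = λ² - 3 - 16 = 324 - 19 ≡ 6; y = λ·(3 - 6) - 22 ≡ 16. → (6, 16)
4P: (6, 16) + (16, 3). λ = (3 - 16)/(16 - 6) ≡ 10/10 mod 23. 10⁻¹ ≡ 7 (mod 23), so λ ≡ 1.
  x = λ² - 6 - 16 = 1 - 22 ≡ 2; y = λ·(6 - 2) - 16 ≡ 11. → (2, 11)
5P: (2, 11) + (16, 3). λ = (3 - 11)/(16 - 2) ≡ 15/14 mod 23. 14⁻¹ ≡ 5 (mod 23) since 14·5 = 70 ≡ 1, so λ ≡ 6.
  x = λ² - 2 - 16 = 36 - 18 ≡ 18; y = λ·(2 - 18) - 11 ≡ 8. → (18, 8)
6P: (18, 8) + (16, 3). λ = (3 - 8)/(16 - 18) ≡ 18/21 mod 23. 21⁻¹ ≡ 11 (mod 23) since 21·11 = 231 ≡ 1, so λ ≡ 14.
  x = λ² - 18 - 16 = 196 - 34 ≡ 1; y = λ·(18 - 1) - 8 ≡ 0. → (1, 0)
7P: (1, 0) + (16, 3). λ = (3 - 0)/(16 - 1) ≡ 3/15 mod 23. 15⁻¹ ≡ 20 (mod 23) since 15·20 = 300 ≡ 1, so λ ≡ 14.
  x = λ² - 1 - 16 = 196 - 17 ≡ 18; y = λ·(1 - 18) - 0 ≡ 15. → (18, 15)
8P: (18, 15) + (16, 3). λ = (3 - 15)/(16 - 18) ≡ 11/21 mod 23. 21⁻¹ ≡ 11 (mod 23), so λ ≡ 6.
  x = λ² - 18 - 16 = 36 - 34 ≡ 2; y = λ·(18 - 2) - 15 ≡ 12. → (2, 12)
9P: (2, 12) + (16, 3). λ = (3 - 12)/(16 - 2) ≡ 14/14 mod 23. 14⁻¹ ≡ 5 (mod 23), so λ ≡ 1.
  x = λ² - 2 - 16 = 1 - 18 ≡ 6; y = λ·(2 - 6) - 12 ≡ 7. → (6, 7)
10P: (6, 7) + (16, 3). λ = (3 - 7)/(16 - 6) ≡ 19/10 mod 23. 10⁻¹ ≡ 7 (mod 23), so λ ≡ 18.
  x = λ² - 6 - 16 = 324 - 22 ≡ 3; y = λ·(6 - 3) - 7 ≡ 1. → (3, 1)
11P: (3, 1) + (16, 3). λ = (3 - 1)/(16 - 3) ≡ 2/13 mod 23. 13⁻¹ ≡ 16 (mod 23) since 13·16 = 208 ≡ 1, so λ ≡ 9.
  x = λ² - 3 - 16 = 81 - 19 ≡ 16; y = λ·(3 - 16) - 1 ≡ 20. → (16, 20)
12P: (16, 20) + (16, 3): same x and y₁ ≡ -y₂, so the sum is the point at infinity.
12P = the point at infinity, so the order is 12.

12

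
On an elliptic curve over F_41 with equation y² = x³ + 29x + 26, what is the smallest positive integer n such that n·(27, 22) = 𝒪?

2P: tangent at (27, 22): λ = (3·27² + 29)/(2·22) ≡ 2/3. 3⁻¹ ≡ 14 (mod 41), so λ ≡ 2·14 ≡ 28.
  x = λ² - 27 - 27 = 784 - 54 ≡ 33; y = λ·(27 - 33) - 22 ≡ 15. → (33, 15)
3P: (33, 15) + (27, 22). λ = (22 - 15)/(27 - 33) ≡ 7/35 mod 41. 35⁻¹ ≡ 34 (mod 41) since 35·34 = 1190 ≡ 1, so λ ≡ 33.
  x = λ² - 33 - 27 = 1089 - 60 ≡ 4; y = λ·(33 - 4) - 15 ≡ 40. → (4, 40)
4P: (4, 40) + (27, 22). λ = (22 - 40)/(27 - 4) ≡ 23/23 mod 41. 23⁻¹ ≡ 25 (mod 41), so λ ≡ 1.
  x = λ² - 4 - 27 = 1 - 31 ≡ 11; y = λ·(4 - 11) - 40 ≡ 35. → (11, 35)
5P: (11, 35) + (27, 22). λ = (22 - 35)/(27 - 11) ≡ 28/16 mod 41. 16⁻¹ ≡ 18 (mod 41), so λ ≡ 12.
  x = λ² - 11 - 27 = 144 - 38 ≡ 24; y = λ·(11 - 24) - 35 ≡ 14. → (24, 14)
6P: (24, 14) + (27, 22). λ = (22 - 14)/(27 - 24) ≡ 8/3 mod 41. 3⁻¹ ≡ 14 (mod 41) since 3·14 = 42 ≡ 1, so λ ≡ 30.
  x = λ² - 24 - 27 = 900 - 51 ≡ 29; y = λ·(24 - 29) - 14 ≡ 0. → (29, 0)
7P: (29, 0) + (27, 22). λ = (22 - 0)/(27 - 29) ≡ 22/39 mod 41. 39⁻¹ ≡ 20 (mod 41), so λ ≡ 30.
  x = λ² - 29 - 27 = 900 - 56 ≡ 24; y = λ·(29 - 24) - 0 ≡ 27. → (24, 27)
8P: (24, 27) + (27, 22). λ = (22 - 27)/(27 - 24) ≡ 36/3 mod 41. 3⁻¹ ≡ 14 (mod 41) since 3·14 = 42 ≡ 1, so λ ≡ 12.
  x = λ² - 24 - 27 = 144 - 51 ≡ 11; y = λ·(24 - 11) - 27 ≡ 6. → (11, 6)
9P: (11, 6) + (27, 22). λ = (22 - 6)/(27 - 11) ≡ 16/16 mod 41. 16⁻¹ ≡ 18 (mod 41), so λ ≡ 1.
  x = λ² - 11 - 27 = 1 - 38 ≡ 4; y = λ·(11 - 4) - 6 ≡ 1. → (4, 1)
10P: (4, 1) + (27, 22). λ = (22 - 1)/(27 - 4) ≡ 21/23 mod 41. 23⁻¹ ≡ 25 (mod 41) since 23·25 = 575 ≡ 1, so λ ≡ 33.
  x = λ² - 4 - 27 = 1089 - 31 ≡ 33; y = λ·(4 - 33) - 1 ≡ 26. → (33, 26)
11P: (33, 26) + (27, 22). λ = (22 - 26)/(27 - 33) ≡ 37/35 mod 41. 35⁻¹ ≡ 34 (mod 41), so λ ≡ 28.
  x = λ² - 33 - 27 = 784 - 60 ≡ 27; y = λ·(33 - 27) - 26 ≡ 19. → (27, 19)
12P: (27, 19) + (27, 22): same x and y₁ ≡ -y₂, so the sum is 𝒪.
12P = 𝒪, so the order is 12.

12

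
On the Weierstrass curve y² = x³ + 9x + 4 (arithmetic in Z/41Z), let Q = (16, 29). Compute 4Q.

(27, 2)

Repeated addition: build up to 4Q.
2Q: tangent at (16, 29): λ = (3·16² + 9)/(2·29) ≡ 39/17. 17⁻¹ ≡ 29 (mod 41), so λ ≡ 39·29 ≡ 24.
  x = λ² - 16 - 16 = 576 - 32 ≡ 11; y = λ·(16 - 11) - 29 ≡ 9. → (11, 9)
3Q: (11, 9) + (16, 29). λ = (29 - 9)/(16 - 11) ≡ 20/5 mod 41. 5⁻¹ ≡ 33 (mod 41) since 5·33 = 165 ≡ 1, so λ ≡ 4.
  x = λ² - 11 - 16 = 16 - 27 ≡ 30; y = λ·(11 - 30) - 9 ≡ 38. → (30, 38)
4Q: (30, 38) + (16, 29). λ = (29 - 38)/(16 - 30) ≡ 32/27 mod 41. 27⁻¹ ≡ 38 (mod 41), so λ ≡ 27.
  x = λ² - 30 - 16 = 729 - 46 ≡ 27; y = λ·(30 - 27) - 38 ≡ 2. → (27, 2)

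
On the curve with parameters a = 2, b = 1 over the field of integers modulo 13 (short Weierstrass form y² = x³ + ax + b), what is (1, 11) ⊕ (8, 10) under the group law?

(1, 11) + (8, 10). λ = (10 - 11)/(8 - 1) ≡ 12/7 mod 13. 7⁻¹ ≡ 2 (mod 13), so λ ≡ 11.
  x = λ² - 1 - 8 = 121 - 9 ≡ 8; y = λ·(1 - 8) - 11 ≡ 3. → (8, 3)

(8, 3)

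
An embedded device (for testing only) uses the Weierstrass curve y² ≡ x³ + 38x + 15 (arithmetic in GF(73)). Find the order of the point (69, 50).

9

2P: tangent at (69, 50): λ = (3·69² + 38)/(2·50) ≡ 13/27. 27⁻¹ ≡ 46 (mod 73), so λ ≡ 13·46 ≡ 14.
  x = λ² - 69 - 69 = 196 - 138 ≡ 58; y = λ·(69 - 58) - 50 ≡ 31. → (58, 31)
3P: (58, 31) + (69, 50). λ = (50 - 31)/(69 - 58) ≡ 19/11 mod 73. 11⁻¹ ≡ 20 (mod 73) since 11·20 = 220 ≡ 1, so λ ≡ 15.
  x = λ² - 58 - 69 = 225 - 127 ≡ 25; y = λ·(58 - 25) - 31 ≡ 26. → (25, 26)
4P: (25, 26) + (69, 50). λ = (50 - 26)/(69 - 25) ≡ 24/44 mod 73. 44⁻¹ ≡ 5 (mod 73), so λ ≡ 47.
  x = λ² - 25 - 69 = 2209 - 94 ≡ 71; y = λ·(25 - 71) - 26 ≡ 2. → (71, 2)
5P: (71, 2) + (69, 50). λ = (50 - 2)/(69 - 71) ≡ 48/71 mod 73. 71⁻¹ ≡ 36 (mod 73) since 71·36 = 2556 ≡ 1, so λ ≡ 49.
  x = λ² - 71 - 69 = 2401 - 140 ≡ 71; y = λ·(71 - 71) - 2 ≡ 71. → (71, 71)
6P: (71, 71) + (69, 50). λ = (50 - 71)/(69 - 71) ≡ 52/71 mod 73. 71⁻¹ ≡ 36 (mod 73) since 71·36 = 2556 ≡ 1, so λ ≡ 47.
  x = λ² - 71 - 69 = 2209 - 140 ≡ 25; y = λ·(71 - 25) - 71 ≡ 47. → (25, 47)
7P: (25, 47) + (69, 50). λ = (50 - 47)/(69 - 25) ≡ 3/44 mod 73. 44⁻¹ ≡ 5 (mod 73) since 44·5 = 220 ≡ 1, so λ ≡ 15.
  x = λ² - 25 - 69 = 225 - 94 ≡ 58; y = λ·(25 - 58) - 47 ≡ 42. → (58, 42)
8P: (58, 42) + (69, 50). λ = (50 - 42)/(69 - 58) ≡ 8/11 mod 73. 11⁻¹ ≡ 20 (mod 73) since 11·20 = 220 ≡ 1, so λ ≡ 14.
  x = λ² - 58 - 69 = 196 - 127 ≡ 69; y = λ·(58 - 69) - 42 ≡ 23. → (69, 23)
9P: (69, 23) + (69, 50): same x and y₁ ≡ -y₂, so the sum is ∞.
9P = ∞, so the order is 9.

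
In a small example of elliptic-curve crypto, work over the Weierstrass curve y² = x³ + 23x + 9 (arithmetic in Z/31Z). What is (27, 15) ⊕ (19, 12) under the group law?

(5, 1)

(27, 15) + (19, 12). λ = (12 - 15)/(19 - 27) ≡ 28/23 mod 31. 23⁻¹ ≡ 27 (mod 31) since 23·27 = 621 ≡ 1, so λ ≡ 12.
  x = λ² - 27 - 19 = 144 - 46 ≡ 5; y = λ·(27 - 5) - 15 ≡ 1. → (5, 1)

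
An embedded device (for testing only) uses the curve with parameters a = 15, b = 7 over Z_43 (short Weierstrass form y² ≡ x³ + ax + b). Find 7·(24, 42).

Write G = (24, 42).
Double-and-add on 7 = (111)₂. Start with G = (24, 42) for the leading 1-bit.
double: tangent at (24, 42): λ = (3·24² + 15)/(2·42) ≡ 23/41. 41⁻¹ ≡ 21 (mod 43) since 41·21 = 861 ≡ 1, so λ ≡ 23·21 ≡ 10.
  x = λ² - 24 - 24 = 100 - 48 ≡ 9; y = λ·(24 - 9) - 42 ≡ 22. → (9, 22)
add G: (9, 22) + (24, 42). λ = (42 - 22)/(24 - 9) ≡ 20/15 mod 43. 15⁻¹ ≡ 23 (mod 43) since 15·23 = 345 ≡ 1, so λ ≡ 30.
  x = λ² - 9 - 24 = 900 - 33 ≡ 7; y = λ·(9 - 7) - 22 ≡ 38. → (7, 38)
double: tangent at (7, 38): λ = (3·7² + 15)/(2·38) ≡ 33/33. 33⁻¹ ≡ 30 (mod 43), so λ ≡ 33·30 ≡ 1.
  x = λ² - 7 - 7 = 1 - 14 ≡ 30; y = λ·(7 - 30) - 38 ≡ 25. → (30, 25)
add G: (30, 25) + (24, 42). λ = (42 - 25)/(24 - 30) ≡ 17/37 mod 43. 37⁻¹ ≡ 7 (mod 43) since 37·7 = 259 ≡ 1, so λ ≡ 33.
  x = λ² - 30 - 24 = 1089 - 54 ≡ 3; y = λ·(30 - 3) - 25 ≡ 6. → (3, 6)

(3, 6)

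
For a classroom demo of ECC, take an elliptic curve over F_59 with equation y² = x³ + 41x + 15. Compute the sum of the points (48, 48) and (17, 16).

(48, 48) + (17, 16). λ = (16 - 48)/(17 - 48) ≡ 27/28 mod 59. 28⁻¹ ≡ 19 (mod 59), so λ ≡ 41.
  x = λ² - 48 - 17 = 1681 - 65 ≡ 23; y = λ·(48 - 23) - 48 ≡ 33. → (23, 33)

(23, 33)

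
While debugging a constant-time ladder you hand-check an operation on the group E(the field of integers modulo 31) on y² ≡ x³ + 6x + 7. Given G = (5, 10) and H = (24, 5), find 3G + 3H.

First 3G:
Repeated addition: build up to 3G.
2G: tangent at (5, 10): λ = (3·5² + 6)/(2·10) ≡ 19/20. 20⁻¹ ≡ 14 (mod 31), so λ ≡ 19·14 ≡ 18.
  x = λ² - 5 - 5 = 324 - 10 ≡ 4; y = λ·(5 - 4) - 10 ≡ 8. → (4, 8)
3G: (4, 8) + (5, 10). λ = (10 - 8)/(5 - 4) ≡ 2/1 mod 31. 1⁻¹ ≡ 1 (mod 31) since 1·1 = 1 ≡ 1, so λ ≡ 2.
  x = λ² - 4 - 5 = 4 - 9 ≡ 26; y = λ·(4 - 26) - 8 ≡ 10. → (26, 10)
3G = (26, 10).
Next 3H:
Repeated addition: build up to 3H.
2H: tangent at (24, 5): λ = (3·24² + 6)/(2·5) ≡ 29/10. 10⁻¹ ≡ 28 (mod 31), so λ ≡ 29·28 ≡ 6.
  x = λ² - 24 - 24 = 36 - 48 ≡ 19; y = λ·(24 - 19) - 5 ≡ 25. → (19, 25)
3H: (19, 25) + (24, 5). λ = (5 - 25)/(24 - 19) ≡ 11/5 mod 31. 5⁻¹ ≡ 25 (mod 31), so λ ≡ 27.
  x = λ² - 19 - 24 = 729 - 43 ≡ 4; y = λ·(19 - 4) - 25 ≡ 8. → (4, 8)
3H = (4, 8).
Finally 3G + 3H:
(26, 10) + (4, 8). λ = (8 - 10)/(4 - 26) ≡ 29/9 mod 31. 9⁻¹ ≡ 7 (mod 31) since 9·7 = 63 ≡ 1, so λ ≡ 17.
  x = λ² - 26 - 4 = 289 - 30 ≡ 11; y = λ·(26 - 11) - 10 ≡ 28. → (11, 28)

(11, 28)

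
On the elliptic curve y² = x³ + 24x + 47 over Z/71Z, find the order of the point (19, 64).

2P: tangent at (19, 64): λ = (3·19² + 24)/(2·64) ≡ 42/57. 57⁻¹ ≡ 5 (mod 71), so λ ≡ 42·5 ≡ 68.
  x = λ² - 19 - 19 = 4624 - 38 ≡ 42; y = λ·(19 - 42) - 64 ≡ 5. → (42, 5)
3P: (42, 5) + (19, 64). λ = (64 - 5)/(19 - 42) ≡ 59/48 mod 71. 48⁻¹ ≡ 37 (mod 71), so λ ≡ 53.
  x = λ² - 42 - 19 = 2809 - 61 ≡ 50; y = λ·(42 - 50) - 5 ≡ 68. → (50, 68)
4P: (50, 68) + (19, 64). λ = (64 - 68)/(19 - 50) ≡ 67/40 mod 71. 40⁻¹ ≡ 16 (mod 71) since 40·16 = 640 ≡ 1, so λ ≡ 7.
  x = λ² - 50 - 19 = 49 - 69 ≡ 51; y = λ·(50 - 51) - 68 ≡ 67. → (51, 67)
5P: (51, 67) + (19, 64). λ = (64 - 67)/(19 - 51) ≡ 68/39 mod 71. 39⁻¹ ≡ 51 (mod 71), so λ ≡ 60.
  x = λ² - 51 - 19 = 3600 - 70 ≡ 51; y = λ·(51 - 51) - 67 ≡ 4. → (51, 4)
6P: (51, 4) + (19, 64). λ = (64 - 4)/(19 - 51) ≡ 60/39 mod 71. 39⁻¹ ≡ 51 (mod 71) since 39·51 = 1989 ≡ 1, so λ ≡ 7.
  x = λ² - 51 - 19 = 49 - 70 ≡ 50; y = λ·(51 - 50) - 4 ≡ 3. → (50, 3)
7P: (50, 3) + (19, 64). λ = (64 - 3)/(19 - 50) ≡ 61/40 mod 71. 40⁻¹ ≡ 16 (mod 71) since 40·16 = 640 ≡ 1, so λ ≡ 53.
  x = λ² - 50 - 19 = 2809 - 69 ≡ 42; y = λ·(50 - 42) - 3 ≡ 66. → (42, 66)
8P: (42, 66) + (19, 64). λ = (64 - 66)/(19 - 42) ≡ 69/48 mod 71. 48⁻¹ ≡ 37 (mod 71), so λ ≡ 68.
  x = λ² - 42 - 19 = 4624 - 61 ≡ 19; y = λ·(42 - 19) - 66 ≡ 7. → (19, 7)
9P: (19, 7) + (19, 64): same x and y₁ ≡ -y₂, so the sum is the point at infinity.
9P = the point at infinity, so the order is 9.

9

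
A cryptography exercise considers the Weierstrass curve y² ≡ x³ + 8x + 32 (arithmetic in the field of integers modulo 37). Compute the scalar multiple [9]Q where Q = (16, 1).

(31, 29)

Double-and-add on 9 = (1001)₂. Start with Q = (16, 1) for the leading 1-bit.
double: tangent at (16, 1): λ = (3·16² + 8)/(2·1) ≡ 36/2. 2⁻¹ ≡ 19 (mod 37) since 2·19 = 38 ≡ 1, so λ ≡ 36·19 ≡ 18.
  x = λ² - 16 - 16 = 324 - 32 ≡ 33; y = λ·(16 - 33) - 1 ≡ 26. → (33, 26)
double: tangent at (33, 26): λ = (3·33² + 8)/(2·26) ≡ 19/15. 15⁻¹ ≡ 5 (mod 37), so λ ≡ 19·5 ≡ 21.
  x = λ² - 33 - 33 = 441 - 66 ≡ 5; y = λ·(33 - 5) - 26 ≡ 7. → (5, 7)
double: tangent at (5, 7): λ = (3·5² + 8)/(2·7) ≡ 9/14. 14⁻¹ ≡ 8 (mod 37) since 14·8 = 112 ≡ 1, so λ ≡ 9·8 ≡ 35.
  x = λ² - 5 - 5 = 1225 - 10 ≡ 31; y = λ·(5 - 31) - 7 ≡ 8. → (31, 8)
add Q: (31, 8) + (16, 1). λ = (1 - 8)/(16 - 31) ≡ 30/22 mod 37. 22⁻¹ ≡ 32 (mod 37), so λ ≡ 35.
  x = λ² - 31 - 16 = 1225 - 47 ≡ 31; y = λ·(31 - 31) - 8 ≡ 29. → (31, 29)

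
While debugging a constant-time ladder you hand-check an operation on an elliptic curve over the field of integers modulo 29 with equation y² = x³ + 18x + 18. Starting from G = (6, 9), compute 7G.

(2, 2)

Double-and-add on 7 = (111)₂. Start with G = (6, 9) for the leading 1-bit.
double: tangent at (6, 9): λ = (3·6² + 18)/(2·9) ≡ 10/18. 18⁻¹ ≡ 21 (mod 29), so λ ≡ 10·21 ≡ 7.
  x = λ² - 6 - 6 = 49 - 12 ≡ 8; y = λ·(6 - 8) - 9 ≡ 6. → (8, 6)
add G: (8, 6) + (6, 9). λ = (9 - 6)/(6 - 8) ≡ 3/27 mod 29. 27⁻¹ ≡ 14 (mod 29) since 27·14 = 378 ≡ 1, so λ ≡ 13.
  x = λ² - 8 - 6 = 169 - 14 ≡ 10; y = λ·(8 - 10) - 6 ≡ 26. → (10, 26)
double: tangent at (10, 26): λ = (3·10² + 18)/(2·26) ≡ 28/23. 23⁻¹ ≡ 24 (mod 29) since 23·24 = 552 ≡ 1, so λ ≡ 28·24 ≡ 5.
  x = λ² - 10 - 10 = 25 - 20 ≡ 5; y = λ·(10 - 5) - 26 ≡ 28. → (5, 28)
add G: (5, 28) + (6, 9). λ = (9 - 28)/(6 - 5) ≡ 10/1 mod 29. 1⁻¹ ≡ 1 (mod 29), so λ ≡ 10.
  x = λ² - 5 - 6 = 100 - 11 ≡ 2; y = λ·(5 - 2) - 28 ≡ 2. → (2, 2)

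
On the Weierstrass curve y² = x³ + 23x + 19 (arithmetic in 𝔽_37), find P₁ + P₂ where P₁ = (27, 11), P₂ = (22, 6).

(27, 11) + (22, 6). λ = (6 - 11)/(22 - 27) ≡ 32/32 mod 37. 32⁻¹ ≡ 22 (mod 37), so λ ≡ 1.
  x = λ² - 27 - 22 = 1 - 49 ≡ 26; y = λ·(27 - 26) - 11 ≡ 27. → (26, 27)

(26, 27)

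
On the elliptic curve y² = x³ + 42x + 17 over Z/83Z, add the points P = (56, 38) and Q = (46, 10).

(56, 38) + (46, 10). λ = (10 - 38)/(46 - 56) ≡ 55/73 mod 83. 73⁻¹ ≡ 58 (mod 83), so λ ≡ 36.
  x = λ² - 56 - 46 = 1296 - 102 ≡ 32; y = λ·(56 - 32) - 38 ≡ 79. → (32, 79)

(32, 79)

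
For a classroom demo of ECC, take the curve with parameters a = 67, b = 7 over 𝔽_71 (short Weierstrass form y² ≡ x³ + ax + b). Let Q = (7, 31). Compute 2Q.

tangent at (7, 31): λ = (3·7² + 67)/(2·31) ≡ 1/62. 62⁻¹ ≡ 63 (mod 71) since 62·63 = 3906 ≡ 1, so λ ≡ 1·63 ≡ 63.
  x = λ² - 7 - 7 = 3969 - 14 ≡ 50; y = λ·(7 - 50) - 31 ≡ 29. → (50, 29)

(50, 29)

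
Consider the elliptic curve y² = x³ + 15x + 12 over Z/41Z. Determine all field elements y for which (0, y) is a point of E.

x³ + 15x + 12 = 12 ≡ 12 (mod 41).
12 is a non-residue mod 41; no y exists.

none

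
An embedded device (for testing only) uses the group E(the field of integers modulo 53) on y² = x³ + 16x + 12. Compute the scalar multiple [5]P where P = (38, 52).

Double-and-add on 5 = (101)₂. Start with P = (38, 52) for the leading 1-bit.
double: tangent at (38, 52): λ = (3·38² + 16)/(2·52) ≡ 2/51. 51⁻¹ ≡ 26 (mod 53), so λ ≡ 2·26 ≡ 52.
  x = λ² - 38 - 38 = 2704 - 76 ≡ 31; y = λ·(38 - 31) - 52 ≡ 47. → (31, 47)
double: tangent at (31, 47): λ = (3·31² + 16)/(2·47) ≡ 37/41. 41⁻¹ ≡ 22 (mod 53) since 41·22 = 902 ≡ 1, so λ ≡ 37·22 ≡ 19.
  x = λ² - 31 - 31 = 361 - 62 ≡ 34; y = λ·(31 - 34) - 47 ≡ 2. → (34, 2)
add P: (34, 2) + (38, 52). λ = (52 - 2)/(38 - 34) ≡ 50/4 mod 53. 4⁻¹ ≡ 40 (mod 53), so λ ≡ 39.
  x = λ² - 34 - 38 = 1521 - 72 ≡ 18; y = λ·(34 - 18) - 2 ≡ 39. → (18, 39)

(18, 39)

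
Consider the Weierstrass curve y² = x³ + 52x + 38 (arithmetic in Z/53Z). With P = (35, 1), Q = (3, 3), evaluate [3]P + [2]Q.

(5, 30)

First 3P:
Repeated addition: build up to 3P.
2P: tangent at (35, 1): λ = (3·35² + 52)/(2·1) ≡ 17/2. 2⁻¹ ≡ 27 (mod 53), so λ ≡ 17·27 ≡ 35.
  x = λ² - 35 - 35 = 1225 - 70 ≡ 42; y = λ·(35 - 42) - 1 ≡ 19. → (42, 19)
3P: (42, 19) + (35, 1). λ = (1 - 19)/(35 - 42) ≡ 35/46 mod 53. 46⁻¹ ≡ 15 (mod 53) since 46·15 = 690 ≡ 1, so λ ≡ 48.
  x = λ² - 42 - 35 = 2304 - 77 ≡ 1; y = λ·(42 - 1) - 19 ≡ 41. → (1, 41)
3P = (1, 41).
Next 2Q:
Repeated addition: build up to 2Q.
2Q: tangent at (3, 3): λ = (3·3² + 52)/(2·3) ≡ 26/6. 6⁻¹ ≡ 9 (mod 53), so λ ≡ 26·9 ≡ 22.
  x = λ² - 3 - 3 = 484 - 6 ≡ 1; y = λ·(3 - 1) - 3 ≡ 41. → (1, 41)
2Q = (1, 41).
Finally 3P + 2Q:
tangent at (1, 41): λ = (3·1² + 52)/(2·41) ≡ 2/29. 29⁻¹ ≡ 11 (mod 53) since 29·11 = 319 ≡ 1, so λ ≡ 2·11 ≡ 22.
  x = λ² - 1 - 1 = 484 - 2 ≡ 5; y = λ·(1 - 5) - 41 ≡ 30. → (5, 30)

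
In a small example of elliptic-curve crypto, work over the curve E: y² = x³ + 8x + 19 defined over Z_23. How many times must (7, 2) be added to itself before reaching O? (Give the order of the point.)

2P: tangent at (7, 2): λ = (3·7² + 8)/(2·2) ≡ 17/4. 4⁻¹ ≡ 6 (mod 23), so λ ≡ 17·6 ≡ 10.
  x = λ² - 7 - 7 = 100 - 14 ≡ 17; y = λ·(7 - 17) - 2 ≡ 13. → (17, 13)
3P: (17, 13) + (7, 2). λ = (2 - 13)/(7 - 17) ≡ 12/13 mod 23. 13⁻¹ ≡ 16 (mod 23), so λ ≡ 8.
  x = λ² - 17 - 7 = 64 - 24 ≡ 17; y = λ·(17 - 17) - 13 ≡ 10. → (17, 10)
4P: (17, 10) + (7, 2). λ = (2 - 10)/(7 - 17) ≡ 15/13 mod 23. 13⁻¹ ≡ 16 (mod 23), so λ ≡ 10.
  x = λ² - 17 - 7 = 100 - 24 ≡ 7; y = λ·(17 - 7) - 10 ≡ 21. → (7, 21)
5P: (7, 21) + (7, 2): same x and y₁ ≡ -y₂, so the sum is O.
5P = O, so the order is 5.

5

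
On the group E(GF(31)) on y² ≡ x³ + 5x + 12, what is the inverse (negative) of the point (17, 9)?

-(17, 9) = (17, -9 mod 31) = (17, 22).

(17, 22)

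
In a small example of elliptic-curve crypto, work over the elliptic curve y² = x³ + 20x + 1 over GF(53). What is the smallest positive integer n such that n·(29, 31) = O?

9

2P: tangent at (29, 31): λ = (3·29² + 20)/(2·31) ≡ 52/9. 9⁻¹ ≡ 6 (mod 53), so λ ≡ 52·6 ≡ 47.
  x = λ² - 29 - 29 = 2209 - 58 ≡ 31; y = λ·(29 - 31) - 31 ≡ 34. → (31, 34)
3P: (31, 34) + (29, 31). λ = (31 - 34)/(29 - 31) ≡ 50/51 mod 53. 51⁻¹ ≡ 26 (mod 53) since 51·26 = 1326 ≡ 1, so λ ≡ 28.
  x = λ² - 31 - 29 = 784 - 60 ≡ 35; y = λ·(31 - 35) - 34 ≡ 13. → (35, 13)
4P: (35, 13) + (29, 31). λ = (31 - 13)/(29 - 35) ≡ 18/47 mod 53. 47⁻¹ ≡ 44 (mod 53) since 47·44 = 2068 ≡ 1, so λ ≡ 50.
  x = λ² - 35 - 29 = 2500 - 64 ≡ 51; y = λ·(35 - 51) - 13 ≡ 35. → (51, 35)
5P: (51, 35) + (29, 31). λ = (31 - 35)/(29 - 51) ≡ 49/31 mod 53. 31⁻¹ ≡ 12 (mod 53), so λ ≡ 5.
  x = λ² - 51 - 29 = 25 - 80 ≡ 51; y = λ·(51 - 51) - 35 ≡ 18. → (51, 18)
6P: (51, 18) + (29, 31). λ = (31 - 18)/(29 - 51) ≡ 13/31 mod 53. 31⁻¹ ≡ 12 (mod 53) since 31·12 = 372 ≡ 1, so λ ≡ 50.
  x = λ² - 51 - 29 = 2500 - 80 ≡ 35; y = λ·(51 - 35) - 18 ≡ 40. → (35, 40)
7P: (35, 40) + (29, 31). λ = (31 - 40)/(29 - 35) ≡ 44/47 mod 53. 47⁻¹ ≡ 44 (mod 53) since 47·44 = 2068 ≡ 1, so λ ≡ 28.
  x = λ² - 35 - 29 = 784 - 64 ≡ 31; y = λ·(35 - 31) - 40 ≡ 19. → (31, 19)
8P: (31, 19) + (29, 31). λ = (31 - 19)/(29 - 31) ≡ 12/51 mod 53. 51⁻¹ ≡ 26 (mod 53) since 51·26 = 1326 ≡ 1, so λ ≡ 47.
  x = λ² - 31 - 29 = 2209 - 60 ≡ 29; y = λ·(31 - 29) - 19 ≡ 22. → (29, 22)
9P: (29, 22) + (29, 31): same x and y₁ ≡ -y₂, so the sum is O.
9P = O, so the order is 9.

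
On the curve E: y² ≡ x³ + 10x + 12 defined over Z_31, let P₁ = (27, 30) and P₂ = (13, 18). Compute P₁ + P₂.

(27, 30) + (13, 18). λ = (18 - 30)/(13 - 27) ≡ 19/17 mod 31. 17⁻¹ ≡ 11 (mod 31), so λ ≡ 23.
  x = λ² - 27 - 13 = 529 - 40 ≡ 24; y = λ·(27 - 24) - 30 ≡ 8. → (24, 8)

(24, 8)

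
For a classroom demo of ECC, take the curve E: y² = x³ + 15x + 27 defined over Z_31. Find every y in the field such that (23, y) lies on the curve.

none

x³ + 15x + 27 = 12539 ≡ 15 (mod 31).
15 is a non-residue mod 31; no y exists.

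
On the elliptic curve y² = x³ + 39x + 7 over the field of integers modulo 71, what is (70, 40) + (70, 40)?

(8, 60)

tangent at (70, 40): λ = (3·70² + 39)/(2·40) ≡ 42/9. 9⁻¹ ≡ 8 (mod 71), so λ ≡ 42·8 ≡ 52.
  x = λ² - 70 - 70 = 2704 - 140 ≡ 8; y = λ·(70 - 8) - 40 ≡ 60. → (8, 60)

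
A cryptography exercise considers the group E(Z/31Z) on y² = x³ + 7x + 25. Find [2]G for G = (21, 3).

(28, 16)

tangent at (21, 3): λ = (3·21² + 7)/(2·3) ≡ 28/6. 6⁻¹ ≡ 26 (mod 31), so λ ≡ 28·26 ≡ 15.
  x = λ² - 21 - 21 = 225 - 42 ≡ 28; y = λ·(21 - 28) - 3 ≡ 16. → (28, 16)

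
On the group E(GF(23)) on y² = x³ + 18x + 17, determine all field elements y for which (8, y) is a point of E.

x³ + 18x + 17 = 673 ≡ 6 (mod 23).
Square roots of 6 mod 23: 11 and 12 (since 11² = 121 ≡ 6).

11, 12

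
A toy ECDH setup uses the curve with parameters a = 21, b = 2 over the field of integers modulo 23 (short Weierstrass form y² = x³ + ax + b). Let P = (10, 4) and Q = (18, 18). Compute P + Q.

(11, 0)

(10, 4) + (18, 18). λ = (18 - 4)/(18 - 10) ≡ 14/8 mod 23. 8⁻¹ ≡ 3 (mod 23), so λ ≡ 19.
  x = λ² - 10 - 18 = 361 - 28 ≡ 11; y = λ·(10 - 11) - 4 ≡ 0. → (11, 0)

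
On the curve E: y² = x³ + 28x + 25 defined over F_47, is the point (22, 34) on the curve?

y² = 34² ≡ 28; x³ + 28x + 25 = 11289 ≡ 9 (mod 47). 28 ≠ 9.

no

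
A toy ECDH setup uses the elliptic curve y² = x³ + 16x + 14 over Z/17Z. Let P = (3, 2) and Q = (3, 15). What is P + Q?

The two points share x = 3 and their y-coordinates satisfy 2 + 15 ≡ 0 (mod 17), so they are inverses. Their sum is 𝒪.

O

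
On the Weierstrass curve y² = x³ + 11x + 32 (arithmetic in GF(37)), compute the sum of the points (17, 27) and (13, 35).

(17, 27) + (13, 35). λ = (35 - 27)/(13 - 17) ≡ 8/33 mod 37. 33⁻¹ ≡ 9 (mod 37) since 33·9 = 297 ≡ 1, so λ ≡ 35.
  x = λ² - 17 - 13 = 1225 - 30 ≡ 11; y = λ·(17 - 11) - 27 ≡ 35. → (11, 35)

(11, 35)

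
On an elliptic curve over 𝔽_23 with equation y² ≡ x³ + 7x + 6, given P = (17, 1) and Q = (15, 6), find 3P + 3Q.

First 3P:
Repeated addition: build up to 3P.
2P: tangent at (17, 1): λ = (3·17² + 7)/(2·1) ≡ 0/2. 2⁻¹ ≡ 12 (mod 23), so λ ≡ 0·12 ≡ 0.
  x = λ² - 17 - 17 = 0 - 34 ≡ 12; y = λ·(17 - 12) - 1 ≡ 22. → (12, 22)
3P: (12, 22) + (17, 1). λ = (1 - 22)/(17 - 12) ≡ 2/5 mod 23. 5⁻¹ ≡ 14 (mod 23), so λ ≡ 5.
  x = λ² - 12 - 17 = 25 - 29 ≡ 19; y = λ·(12 - 19) - 22 ≡ 12. → (19, 12)
3P = (19, 12).
Next 3Q:
Repeated addition: build up to 3Q.
2Q: tangent at (15, 6): λ = (3·15² + 7)/(2·6) ≡ 15/12. 12⁻¹ ≡ 2 (mod 23), so λ ≡ 15·2 ≡ 7.
  x = λ² - 15 - 15 = 49 - 30 ≡ 19; y = λ·(15 - 19) - 6 ≡ 12. → (19, 12)
3Q: (19, 12) + (15, 6). λ = (6 - 12)/(15 - 19) ≡ 17/19 mod 23. 19⁻¹ ≡ 17 (mod 23) since 19·17 = 323 ≡ 1, so λ ≡ 13.
  x = λ² - 19 - 15 = 169 - 34 ≡ 20; y = λ·(19 - 20) - 12 ≡ 21. → (20, 21)
3Q = (20, 21).
Finally 3P + 3Q:
(19, 12) + (20, 21). λ = (21 - 12)/(20 - 19) ≡ 9/1 mod 23. 1⁻¹ ≡ 1 (mod 23) since 1·1 = 1 ≡ 1, so λ ≡ 9.
  x = λ² - 19 - 20 = 81 - 39 ≡ 19; y = λ·(19 - 19) - 12 ≡ 11. → (19, 11)

(19, 11)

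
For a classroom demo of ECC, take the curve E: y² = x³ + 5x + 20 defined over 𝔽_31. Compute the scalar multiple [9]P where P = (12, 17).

(28, 3)

Double-and-add on 9 = (1001)₂. Start with P = (12, 17) for the leading 1-bit.
double: tangent at (12, 17): λ = (3·12² + 5)/(2·17) ≡ 3/3. 3⁻¹ ≡ 21 (mod 31) since 3·21 = 63 ≡ 1, so λ ≡ 3·21 ≡ 1.
  x = λ² - 12 - 12 = 1 - 24 ≡ 8; y = λ·(12 - 8) - 17 ≡ 18. → (8, 18)
double: tangent at (8, 18): λ = (3·8² + 5)/(2·18) ≡ 11/5. 5⁻¹ ≡ 25 (mod 31), so λ ≡ 11·25 ≡ 27.
  x = λ² - 8 - 8 = 729 - 16 ≡ 0; y = λ·(8 - 0) - 18 ≡ 12. → (0, 12)
double: tangent at (0, 12): λ = (3·0² + 5)/(2·12) ≡ 5/24. 24⁻¹ ≡ 22 (mod 31), so λ ≡ 5·22 ≡ 17.
  x = λ² - 0 - 0 = 289 - 0 ≡ 10; y = λ·(0 - 10) - 12 ≡ 4. → (10, 4)
add P: (10, 4) + (12, 17). λ = (17 - 4)/(12 - 10) ≡ 13/2 mod 31. 2⁻¹ ≡ 16 (mod 31), so λ ≡ 22.
  x = λ² - 10 - 12 = 484 - 22 ≡ 28; y = λ·(10 - 28) - 4 ≡ 3. → (28, 3)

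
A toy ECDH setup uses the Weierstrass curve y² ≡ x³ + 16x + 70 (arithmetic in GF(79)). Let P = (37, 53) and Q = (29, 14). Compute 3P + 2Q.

(35, 23)

First 3P:
Repeated addition: build up to 3P.
2P: tangent at (37, 53): λ = (3·37² + 16)/(2·53) ≡ 15/27. 27⁻¹ ≡ 41 (mod 79), so λ ≡ 15·41 ≡ 62.
  x = λ² - 37 - 37 = 3844 - 74 ≡ 57; y = λ·(37 - 57) - 53 ≡ 50. → (57, 50)
3P: (57, 50) + (37, 53). λ = (53 - 50)/(37 - 57) ≡ 3/59 mod 79. 59⁻¹ ≡ 75 (mod 79), so λ ≡ 67.
  x = λ² - 57 - 37 = 4489 - 94 ≡ 50; y = λ·(57 - 50) - 50 ≡ 24. → (50, 24)
3P = (50, 24).
Next 2Q:
Repeated addition: build up to 2Q.
2Q: tangent at (29, 14): λ = (3·29² + 16)/(2·14) ≡ 11/28. 28⁻¹ ≡ 48 (mod 79), so λ ≡ 11·48 ≡ 54.
  x = λ² - 29 - 29 = 2916 - 58 ≡ 14; y = λ·(29 - 14) - 14 ≡ 6. → (14, 6)
2Q = (14, 6).
Finally 3P + 2Q:
(50, 24) + (14, 6). λ = (6 - 24)/(14 - 50) ≡ 61/43 mod 79. 43⁻¹ ≡ 68 (mod 79) since 43·68 = 2924 ≡ 1, so λ ≡ 40.
  x = λ² - 50 - 14 = 1600 - 64 ≡ 35; y = λ·(50 - 35) - 24 ≡ 23. → (35, 23)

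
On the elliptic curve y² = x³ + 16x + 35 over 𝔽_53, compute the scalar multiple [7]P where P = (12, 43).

(31, 18)

Double-and-add on 7 = (111)₂. Start with P = (12, 43) for the leading 1-bit.
double: tangent at (12, 43): λ = (3·12² + 16)/(2·43) ≡ 24/33. 33⁻¹ ≡ 45 (mod 53) since 33·45 = 1485 ≡ 1, so λ ≡ 24·45 ≡ 20.
  x = λ² - 12 - 12 = 400 - 24 ≡ 5; y = λ·(12 - 5) - 43 ≡ 44. → (5, 44)
add P: (5, 44) + (12, 43). λ = (43 - 44)/(12 - 5) ≡ 52/7 mod 53. 7⁻¹ ≡ 38 (mod 53) since 7·38 = 266 ≡ 1, so λ ≡ 15.
  x = λ² - 5 - 12 = 225 - 17 ≡ 49; y = λ·(5 - 49) - 44 ≡ 38. → (49, 38)
double: tangent at (49, 38): λ = (3·49² + 16)/(2·38) ≡ 11/23. 23⁻¹ ≡ 30 (mod 53), so λ ≡ 11·30 ≡ 12.
  x = λ² - 49 - 49 = 144 - 98 ≡ 46; y = λ·(49 - 46) - 38 ≡ 51. → (46, 51)
add P: (46, 51) + (12, 43). λ = (43 - 51)/(12 - 46) ≡ 45/19 mod 53. 19⁻¹ ≡ 14 (mod 53), so λ ≡ 47.
  x = λ² - 46 - 12 = 2209 - 58 ≡ 31; y = λ·(46 - 31) - 51 ≡ 18. → (31, 18)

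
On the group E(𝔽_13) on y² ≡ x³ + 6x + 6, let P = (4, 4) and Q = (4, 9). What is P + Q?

O

The two points share x = 4 and their y-coordinates satisfy 4 + 9 ≡ 0 (mod 13), so they are inverses. Their sum is ∞.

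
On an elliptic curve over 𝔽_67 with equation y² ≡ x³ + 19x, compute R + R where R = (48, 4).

tangent at (48, 4): λ = (3·48² + 19)/(2·4) ≡ 30/8. 8⁻¹ ≡ 42 (mod 67) since 8·42 = 336 ≡ 1, so λ ≡ 30·42 ≡ 54.
  x = λ² - 48 - 48 = 2916 - 96 ≡ 6; y = λ·(48 - 6) - 4 ≡ 53. → (6, 53)

(6, 53)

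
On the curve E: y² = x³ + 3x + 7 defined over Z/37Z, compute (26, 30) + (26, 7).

O

The two points share x = 26 and their y-coordinates satisfy 30 + 7 ≡ 0 (mod 37), so they are inverses. Their sum is the point at infinity.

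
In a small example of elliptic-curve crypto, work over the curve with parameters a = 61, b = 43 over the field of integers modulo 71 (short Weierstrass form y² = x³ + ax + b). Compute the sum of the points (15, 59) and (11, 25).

(64, 57)

(15, 59) + (11, 25). λ = (25 - 59)/(11 - 15) ≡ 37/67 mod 71. 67⁻¹ ≡ 53 (mod 71) since 67·53 = 3551 ≡ 1, so λ ≡ 44.
  x = λ² - 15 - 11 = 1936 - 26 ≡ 64; y = λ·(15 - 64) - 59 ≡ 57. → (64, 57)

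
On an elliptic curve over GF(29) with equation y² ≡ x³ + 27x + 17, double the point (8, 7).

(22, 6)

tangent at (8, 7): λ = (3·8² + 27)/(2·7) ≡ 16/14. 14⁻¹ ≡ 27 (mod 29) since 14·27 = 378 ≡ 1, so λ ≡ 16·27 ≡ 26.
  x = λ² - 8 - 8 = 676 - 16 ≡ 22; y = λ·(8 - 22) - 7 ≡ 6. → (22, 6)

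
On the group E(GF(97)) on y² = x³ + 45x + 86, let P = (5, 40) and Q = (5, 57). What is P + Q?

The two points share x = 5 and their y-coordinates satisfy 40 + 57 ≡ 0 (mod 97), so they are inverses. Their sum is O.

O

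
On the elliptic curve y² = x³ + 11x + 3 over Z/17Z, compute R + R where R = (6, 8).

(5, 9)

tangent at (6, 8): λ = (3·6² + 11)/(2·8) ≡ 0/16. 16⁻¹ ≡ 16 (mod 17) since 16·16 = 256 ≡ 1, so λ ≡ 0·16 ≡ 0.
  x = λ² - 6 - 6 = 0 - 12 ≡ 5; y = λ·(6 - 5) - 8 ≡ 9. → (5, 9)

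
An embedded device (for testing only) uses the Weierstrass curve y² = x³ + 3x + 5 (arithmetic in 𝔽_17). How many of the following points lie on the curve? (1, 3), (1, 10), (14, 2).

(1, 3): 3² ≡ 9, rhs ≡ 9 → on.
(1, 10): 10² ≡ 15, rhs ≡ 9 → off.
(14, 2): 2² ≡ 4, rhs ≡ 3 → off.

1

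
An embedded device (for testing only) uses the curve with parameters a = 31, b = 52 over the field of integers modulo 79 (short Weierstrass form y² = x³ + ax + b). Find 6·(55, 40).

(55, 39)

Write P = (55, 40).
Repeated addition: build up to 6P.
2P: tangent at (55, 40): λ = (3·55² + 31)/(2·40) ≡ 21/1. 1⁻¹ ≡ 1 (mod 79) since 1·1 = 1 ≡ 1, so λ ≡ 21·1 ≡ 21.
  x = λ² - 55 - 55 = 441 - 110 ≡ 15; y = λ·(55 - 15) - 40 ≡ 10. → (15, 10)
3P: (15, 10) + (55, 40). λ = (40 - 10)/(55 - 15) ≡ 30/40 mod 79. 40⁻¹ ≡ 2 (mod 79), so λ ≡ 60.
  x = λ² - 15 - 55 = 3600 - 70 ≡ 54; y = λ·(15 - 54) - 10 ≡ 20. → (54, 20)
4P: (54, 20) + (55, 40). λ = (40 - 20)/(55 - 54) ≡ 20/1 mod 79. 1⁻¹ ≡ 1 (mod 79) since 1·1 = 1 ≡ 1, so λ ≡ 20.
  x = λ² - 54 - 55 = 400 - 109 ≡ 54; y = λ·(54 - 54) - 20 ≡ 59. → (54, 59)
5P: (54, 59) + (55, 40). λ = (40 - 59)/(55 - 54) ≡ 60/1 mod 79. 1⁻¹ ≡ 1 (mod 79) since 1·1 = 1 ≡ 1, so λ ≡ 60.
  x = λ² - 54 - 55 = 3600 - 109 ≡ 15; y = λ·(54 - 15) - 59 ≡ 69. → (15, 69)
6P: (15, 69) + (55, 40). λ = (40 - 69)/(55 - 15) ≡ 50/40 mod 79. 40⁻¹ ≡ 2 (mod 79), so λ ≡ 21.
  x = λ² - 15 - 55 = 441 - 70 ≡ 55; y = λ·(15 - 55) - 69 ≡ 39. → (55, 39)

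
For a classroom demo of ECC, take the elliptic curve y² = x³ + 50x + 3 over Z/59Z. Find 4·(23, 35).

O

Write P = (23, 35).
Double-and-add on 4 = (100)₂. Start with P = (23, 35) for the leading 1-bit.
double: tangent at (23, 35): λ = (3·23² + 50)/(2·35) ≡ 44/11. 11⁻¹ ≡ 43 (mod 59), so λ ≡ 44·43 ≡ 4.
  x = λ² - 23 - 23 = 16 - 46 ≡ 29; y = λ·(23 - 29) - 35 ≡ 0. → (29, 0)
double: (29, 0) + (29, 0): same x and y₁ ≡ -y₂, so the sum is O.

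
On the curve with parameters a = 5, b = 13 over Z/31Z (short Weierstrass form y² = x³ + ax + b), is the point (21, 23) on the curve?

y² = 23² ≡ 2; x³ + 5x + 13 = 9379 ≡ 17 (mod 31). 2 ≠ 17.

no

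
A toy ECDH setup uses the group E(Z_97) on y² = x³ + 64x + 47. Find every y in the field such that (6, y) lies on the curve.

29, 68

x³ + 64x + 47 = 647 ≡ 65 (mod 97).
Square roots of 65 mod 97: 29 and 68 (since 29² = 841 ≡ 65).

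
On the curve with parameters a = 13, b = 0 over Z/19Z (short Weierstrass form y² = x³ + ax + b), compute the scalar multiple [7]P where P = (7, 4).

(17, 17)

Double-and-add on 7 = (111)₂. Start with P = (7, 4) for the leading 1-bit.
double: tangent at (7, 4): λ = (3·7² + 13)/(2·4) ≡ 8/8. 8⁻¹ ≡ 12 (mod 19), so λ ≡ 8·12 ≡ 1.
  x = λ² - 7 - 7 = 1 - 14 ≡ 6; y = λ·(7 - 6) - 4 ≡ 16. → (6, 16)
add P: (6, 16) + (7, 4). λ = (4 - 16)/(7 - 6) ≡ 7/1 mod 19. 1⁻¹ ≡ 1 (mod 19), so λ ≡ 7.
  x = λ² - 6 - 7 = 49 - 13 ≡ 17; y = λ·(6 - 17) - 16 ≡ 2. → (17, 2)
double: tangent at (17, 2): λ = (3·17² + 13)/(2·2) ≡ 6/4. 4⁻¹ ≡ 5 (mod 19) since 4·5 = 20 ≡ 1, so λ ≡ 6·5 ≡ 11.
  x = λ² - 17 - 17 = 121 - 34 ≡ 11; y = λ·(17 - 11) - 2 ≡ 7. → (11, 7)
add P: (11, 7) + (7, 4). λ = (4 - 7)/(7 - 11) ≡ 16/15 mod 19. 15⁻¹ ≡ 14 (mod 19) since 15·14 = 210 ≡ 1, so λ ≡ 15.
  x = λ² - 11 - 7 = 225 - 18 ≡ 17; y = λ·(11 - 17) - 7 ≡ 17. → (17, 17)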